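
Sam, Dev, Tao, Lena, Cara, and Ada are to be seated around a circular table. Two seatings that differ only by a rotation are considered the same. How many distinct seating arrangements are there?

120

Around a circle, 6 distinct people have 6!/6 = (5)! = 120 rotationally distinct seatings.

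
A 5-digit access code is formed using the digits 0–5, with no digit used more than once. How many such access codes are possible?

With no repetition, fill the 5 digits in order: 6 choices, then 5, down to 2.
6 × 5 × 4 × 3 × 2 = 720.

720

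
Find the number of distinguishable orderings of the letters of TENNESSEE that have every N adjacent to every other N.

840

Treat the 2 copies of N as a single block. The multiset to arrange is then {NN, E, E, E, E, S, S, T}, 8 items in all.
That gives (8)!/(4!·2!) = 840 arrangements.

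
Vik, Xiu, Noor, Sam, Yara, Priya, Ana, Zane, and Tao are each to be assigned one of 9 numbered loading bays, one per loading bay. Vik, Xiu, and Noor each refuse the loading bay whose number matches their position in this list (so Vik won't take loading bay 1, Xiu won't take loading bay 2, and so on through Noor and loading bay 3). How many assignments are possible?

256320

Let Aᵢ (for i ∈ {1, 2, 3}) be the placements that put person i in their forbidden loading bay. Any j of these fix j positions, leaving (9−j)! ways to fill the rest, and there are C(3,j) ways to pick which j.
By inclusion–exclusion, the number of valid placements is Σ_{j=0}^{3} (−1)^j C(3,j)·(9−j)!.
Computing: 362880 − 120960 + 15120 − 720 = 256320.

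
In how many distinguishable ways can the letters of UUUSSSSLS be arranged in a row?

504

The 9 letters of UUUSSSSLS have repeats: S appearing 5 times and U appearing 3 times.
So there are 9! / (5!·3!) = 504 distinguishable arrangements.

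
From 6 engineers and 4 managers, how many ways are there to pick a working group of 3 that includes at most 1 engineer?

Split by how many engineers are chosen (0 through 1).
Sum: C(6,0)·C(4,3) + C(6,1)·C(4,2) = 4 + 36 = 40.

40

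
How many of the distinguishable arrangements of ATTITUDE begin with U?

Fix U in the first position and arrange the remaining 7 letters.
Those 7 letters have T appearing 3 times, giving (7)!/(3!) = 840.

840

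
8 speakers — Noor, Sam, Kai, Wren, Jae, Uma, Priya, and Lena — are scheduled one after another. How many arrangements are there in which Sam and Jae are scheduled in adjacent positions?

Place the 6 others and the Sam-Jae pair as 7 objects in a line; the pair has 2 internal arrangements.
That gives 2 × 7! = 2 × 5040 = 10080.

10080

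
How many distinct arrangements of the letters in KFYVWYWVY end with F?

1680

Fix F in the last position and arrange the remaining 8 letters.
Those 8 letters have V appearing twice, W appearing twice, and Y appearing 3 times, giving (8)!/(3!·2!·2!) = 1680.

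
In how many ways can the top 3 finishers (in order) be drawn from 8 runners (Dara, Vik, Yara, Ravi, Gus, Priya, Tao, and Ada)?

This is an ordered selection of 3 from 8: P(8,3).
That gives 8 × 7 × 6 = 336.

336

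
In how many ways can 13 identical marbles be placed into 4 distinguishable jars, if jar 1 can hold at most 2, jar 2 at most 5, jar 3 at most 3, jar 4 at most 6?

19

Without the upper bounds there are C(16,3) = 560 ways to split 13 among 4 jars.
Subtract solutions that violate a single cap (substitute x_i' = x_i − (cap_i+1)): x_1 ≥ 3 gives C(13,3) = 286; x_2 ≥ 6 gives C(10,3) = 120; x_3 ≥ 4 gives C(12,3) = 220; x_4 ≥ 7 gives C(9,3) = 84. Together 710.
Add back pairs where two caps are both exceeded: 35 + 84 + 20 + 20 + 1 + 10 = 170.
Subtract triples: 1 + 0 + 0 + 0 = 1.
By inclusion–exclusion the count is 560 − 710 + 170 − 1 = 19.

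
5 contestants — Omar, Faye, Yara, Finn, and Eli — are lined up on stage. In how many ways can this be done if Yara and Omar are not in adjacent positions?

Of the 5! = 120 arrangements, those with Yara and Omar adjacent number 2 × 4! = 48 (treat the pair as a block with 2 internal orders).
So 120 − 48 = 72 arrangements keep them apart.

72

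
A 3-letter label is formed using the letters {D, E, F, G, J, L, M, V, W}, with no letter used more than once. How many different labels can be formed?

504

This is a permutation of 3 out of 9: P(9,3) = 9!/6!.
That product is 9 × 8 × 7 = 504.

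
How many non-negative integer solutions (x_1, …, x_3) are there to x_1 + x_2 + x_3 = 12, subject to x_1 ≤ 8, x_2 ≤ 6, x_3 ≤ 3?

18

Without the upper bounds there are C(14,2) = 91 ways to split 12 among 3 variables.
Subtract solutions that violate a single cap (substitute x_i' = x_i − (cap_i+1)): x_1 ≥ 9 gives C(5,2) = 10; x_2 ≥ 7 gives C(7,2) = 21; x_3 ≥ 4 gives C(10,2) = 45. Together 76.
Add back pairs where two caps are both exceeded: 0 + 0 + 3 = 3.
By inclusion–exclusion the count is 91 − 76 + 3 = 18.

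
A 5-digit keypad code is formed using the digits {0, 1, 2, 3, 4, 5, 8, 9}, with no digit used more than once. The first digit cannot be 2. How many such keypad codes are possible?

5880

The first digit has 8−1 = 7 choices (anything except 2).
The remaining 4 digits are filled from the other 7 symbols without repetition: 7 × 6 × 5 × 4 = 840.
Total: 7 × 840 = 5880.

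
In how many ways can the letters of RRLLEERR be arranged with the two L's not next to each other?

Total arrangements of RRLLEERR: 8!/(4!·2!·2!) = 420.
If the two L's are adjacent, glue them into one block, leaving 7 items to arrange: (7)!/(4!·2!) = 105 ways.
Subtracting, 420 − 105 = 315 arrangements keep the L's apart.

315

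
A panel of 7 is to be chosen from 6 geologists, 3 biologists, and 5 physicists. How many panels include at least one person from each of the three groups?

3058

Total 7-person selections from all 14: C(14,7) = 3432.
Selections missing a whole group: no geologists → C(8,7) = 8; no biologists → C(11,7) = 330; no physicists → C(9,7) = 36.
Add back selections omitting two groups (i.e. drawn from a single group): C(6,7) + C(3,7) + C(5,7) = 0.
By inclusion–exclusion: 3432 − 374 + 0 = 3058.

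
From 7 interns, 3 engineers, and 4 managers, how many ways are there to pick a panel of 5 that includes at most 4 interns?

1981

Split by how many interns are chosen (0 through 4).
Sum: C(7,0)·C(7,5) + C(7,1)·C(7,4) + C(7,2)·C(7,3) + C(7,3)·C(7,2) + C(7,4)·C(7,1) = 21 + 245 + 735 + 735 + 245 = 1981.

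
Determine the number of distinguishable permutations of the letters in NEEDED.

60

The 6 letters of NEEDED have repeats: D appearing twice and E appearing 3 times.
The number of distinct arrangements is 6!/(3!·2!) = 720/12 = 60.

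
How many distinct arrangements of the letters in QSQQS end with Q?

6

Fix Q in the last position and arrange the remaining 4 letters.
Those 4 letters have Q appearing twice and S appearing twice, giving (4)!/(2!·2!) = 6.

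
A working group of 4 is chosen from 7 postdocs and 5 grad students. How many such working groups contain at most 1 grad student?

210

Split by how many grad students are chosen (0 through 1).
Sum: C(5,0)·C(7,4) + C(5,1)·C(7,3) = 35 + 175 = 210.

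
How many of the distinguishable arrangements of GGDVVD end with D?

Fix D in the last position and arrange the remaining 5 letters.
Those 5 letters have G appearing twice and V appearing twice, giving (5)!/(2!·2!) = 30.

30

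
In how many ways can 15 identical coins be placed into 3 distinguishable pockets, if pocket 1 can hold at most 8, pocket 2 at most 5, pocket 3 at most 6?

15

Without the upper bounds there are C(17,2) = 136 ways to split 15 among 3 pockets.
Subtract solutions that violate a single cap (substitute x_i' = x_i − (cap_i+1)): x_1 ≥ 9 gives C(8,2) = 28; x_2 ≥ 6 gives C(11,2) = 55; x_3 ≥ 7 gives C(10,2) = 45. Together 128.
Add back pairs where two caps are both exceeded: 1 + 0 + 6 = 7.
By inclusion–exclusion the count is 136 − 128 + 7 = 15.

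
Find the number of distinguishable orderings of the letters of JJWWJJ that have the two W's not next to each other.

10

Total arrangements of JJWWJJ: 6!/(4!·2!) = 15.
If the two W's are adjacent, glue them into one block, leaving 5 items to arrange: (5)!/(4!) = 5 ways.
Hence 15 − 5 = 10.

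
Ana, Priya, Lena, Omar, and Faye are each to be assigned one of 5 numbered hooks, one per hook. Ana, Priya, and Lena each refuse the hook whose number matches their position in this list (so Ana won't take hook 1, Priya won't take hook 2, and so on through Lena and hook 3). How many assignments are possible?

64

Let Aᵢ (for i ∈ {1, 2, 3}) be the placements that put person i in their forbidden hook. Any j of these fix j positions, leaving (5−j)! ways to fill the rest, and there are C(3,j) ways to pick which j.
By inclusion–exclusion, the number of valid placements is Σ_{j=0}^{3} (−1)^j C(3,j)·(5−j)!.
Computing: 120 − 72 + 18 − 2 = 64.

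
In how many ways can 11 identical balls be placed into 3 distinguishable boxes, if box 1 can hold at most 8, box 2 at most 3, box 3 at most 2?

6

Without the upper bounds there are C(13,2) = 78 ways to split 11 among 3 boxes.
Subtract solutions that violate a single cap (substitute x_i' = x_i − (cap_i+1)): x_1 ≥ 9 gives C(4,2) = 6; x_2 ≥ 4 gives C(9,2) = 36; x_3 ≥ 3 gives C(10,2) = 45. Together 87.
Add back pairs where two caps are both exceeded: 0 + 0 + 15 = 15.
By inclusion–exclusion the count is 78 − 87 + 15 = 6.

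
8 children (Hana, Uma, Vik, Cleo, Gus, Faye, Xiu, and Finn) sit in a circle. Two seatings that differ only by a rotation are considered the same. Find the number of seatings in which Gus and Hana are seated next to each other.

Glue Gus and Hana into a block (2 internal orders). Seating 7 units around a circle gives (6)! arrangements.
So 2 × (6)! = 2 × 720 = 1440.

1440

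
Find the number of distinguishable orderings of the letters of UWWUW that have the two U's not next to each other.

6

Total arrangements of UWWUW: 5!/(3!·2!) = 10.
Arrangements with the U's together: treat UU as one letter, giving (4)!/(3!) = 4.
Subtracting, 10 − 4 = 6 arrangements keep the U's apart.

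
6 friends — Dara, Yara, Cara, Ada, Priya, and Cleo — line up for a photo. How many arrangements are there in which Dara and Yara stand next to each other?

240

Treat {Dara, Yara} as a single unit. There are 5 units to order, and the pair itself can be ordered 2 ways.
So the count is 2·(5)! = 240.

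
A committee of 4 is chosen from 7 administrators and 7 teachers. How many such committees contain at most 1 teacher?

280

Split by how many teachers are chosen (0 through 1).
Sum: C(7,0)·C(7,4) + C(7,1)·C(7,3) = 35 + 245 = 280.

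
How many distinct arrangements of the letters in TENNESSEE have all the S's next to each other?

840

Treat the 2 copies of S as a single block. The multiset to arrange is then {SS, E, E, E, E, N, N, T}, 8 items in all.
That gives (8)!/(4!·2!) = 840 arrangements.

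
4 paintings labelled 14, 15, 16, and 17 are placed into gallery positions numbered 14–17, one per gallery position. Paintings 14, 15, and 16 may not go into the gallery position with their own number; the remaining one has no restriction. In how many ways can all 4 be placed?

Let Aᵢ (for i ∈ {14, 15, 16}) be the placements that put painting i in its forbidden gallery position. Any j of these fix j positions, leaving (4−j)! ways to fill the rest, and there are C(3,j) ways to pick which j.
By inclusion–exclusion, the number of valid placements is Σ_{j=0}^{3} (−1)^j C(3,j)·(4−j)!.
Computing: 24 − 18 + 6 − 1 = 11.

11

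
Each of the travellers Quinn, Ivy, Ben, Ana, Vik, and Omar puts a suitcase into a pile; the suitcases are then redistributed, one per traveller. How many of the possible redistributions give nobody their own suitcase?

Count assignments avoiding every fixed point. For any j of the 6 travellers fixed to their own suitcase, the other 6−j can be arranged in (6−j)! ways.
By inclusion–exclusion this is Σ_{j=0}^{6} (−1)^j C(6,j)·(6−j)!.
Computing: 720 − 720 + 360 − 120 + 30 − 6 + 1 = 265.

265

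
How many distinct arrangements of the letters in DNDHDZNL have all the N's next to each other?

840

Treat the 2 copies of N as a single block. The multiset to arrange is then {NN, D, D, D, H, L, Z}, 7 items in all.
That gives (7)!/(3!) = 840 arrangements.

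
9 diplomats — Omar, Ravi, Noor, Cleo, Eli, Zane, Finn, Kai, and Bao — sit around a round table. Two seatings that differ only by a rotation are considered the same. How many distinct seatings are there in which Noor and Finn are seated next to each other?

Treat {Noor, Finn} as one unit (2 internal orders) and seat the resulting 8 units around the table: (7)! circular arrangements.
So 2 × (7)! = 2 × 5040 = 10080.

10080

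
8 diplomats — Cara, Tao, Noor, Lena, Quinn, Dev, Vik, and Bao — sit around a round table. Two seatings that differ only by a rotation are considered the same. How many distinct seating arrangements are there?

Around a circle, 8 distinct people have 8!/8 = (7)! = 5040 rotationally distinct seatings.

5040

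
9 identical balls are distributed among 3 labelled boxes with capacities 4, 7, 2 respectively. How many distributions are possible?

Without the upper bounds there are C(11,2) = 55 ways to split 9 among 3 boxes.
Subtract solutions that violate a single cap (substitute x_i' = x_i − (cap_i+1)): x_1 ≥ 5 gives C(6,2) = 15; x_2 ≥ 8 gives C(3,2) = 3; x_3 ≥ 3 gives C(8,2) = 28. Together 46.
Add back pairs where two caps are both exceeded: 0 + 3 + 0 = 3.
By inclusion–exclusion the count is 55 − 46 + 3 = 12.

12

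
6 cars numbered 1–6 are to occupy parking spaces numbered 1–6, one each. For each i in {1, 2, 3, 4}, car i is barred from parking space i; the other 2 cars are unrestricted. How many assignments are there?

362

Let Aᵢ (for 1 ≤ i ≤ 4) be the placements that put car i in its forbidden parking space. Any j of these fix j positions, leaving (6−j)! ways to fill the rest, and there are C(4,j) ways to pick which j.
By inclusion–exclusion, the number of valid placements is Σ_{j=0}^{4} (−1)^j C(4,j)·(6−j)!.
Computing: 720 − 480 + 144 − 24 + 2 = 362.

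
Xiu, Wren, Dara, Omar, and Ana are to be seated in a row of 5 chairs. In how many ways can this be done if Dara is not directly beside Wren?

72

Of the 5! = 120 arrangements, those with Dara and Wren adjacent number 2 × 4! = 48 (treat the pair as a block with 2 internal orders).
So 120 − 48 = 72 arrangements keep them apart.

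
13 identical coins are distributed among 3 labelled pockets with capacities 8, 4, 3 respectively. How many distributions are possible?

6

By stars and bars, unrestricted non-negative solutions to x_1+…+x_3 = 13 number C(13+2,2) = 105.
Subtract solutions that violate a single cap (substitute x_i' = x_i − (cap_i+1)): x_1 ≥ 9 gives C(6,2) = 15; x_2 ≥ 5 gives C(10,2) = 45; x_3 ≥ 4 gives C(11,2) = 55. Together 115.
Add back pairs where two caps are both exceeded: 0 + 1 + 15 = 16.
By inclusion–exclusion the count is 105 − 115 + 16 = 6.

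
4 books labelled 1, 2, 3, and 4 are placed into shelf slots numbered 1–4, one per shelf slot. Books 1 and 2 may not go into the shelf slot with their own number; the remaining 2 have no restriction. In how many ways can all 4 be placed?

Let Aᵢ (for i ∈ {1, 2}) be the placements that put book i in its forbidden shelf slot. Any j of these fix j positions, leaving (4−j)! ways to fill the rest, and there are C(2,j) ways to pick which j.
By inclusion–exclusion, the number of valid placements is Σ_{j=0}^{2} (−1)^j C(2,j)·(4−j)!.
Computing: 24 − 12 + 2 = 14.

14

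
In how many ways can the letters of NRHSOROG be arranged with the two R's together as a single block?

Treat the 2 copies of R as a single block. The multiset to arrange is then {RR, G, H, N, O, O, S}, 7 items in all.
That gives (7)!/(2!) = 2520 arrangements.

2520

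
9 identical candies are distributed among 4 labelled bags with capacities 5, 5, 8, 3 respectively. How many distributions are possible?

123

Ignoring the caps, the number of non-negative solutions to x_1+…+x_4 = 9 is C(12,3) = 220.
Subtract solutions that violate a single cap (substitute x_i' = x_i − (cap_i+1)): x_1 ≥ 6 gives C(6,3) = 20; x_2 ≥ 6 gives C(6,3) = 20; x_3 ≥ 9 gives C(3,3) = 1; x_4 ≥ 4 gives C(8,3) = 56. Together 97.
No two caps can be exceeded simultaneously, so the pair terms are all 0.
By inclusion–exclusion the count is 220 − 97 + 0 = 123.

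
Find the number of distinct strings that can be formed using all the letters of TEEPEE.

30

Letter multiplicities in TEEPEE: E×4, P×1, T×1.
Dividing 6! = 720 by 4! = 24 for the repeated letters gives 30.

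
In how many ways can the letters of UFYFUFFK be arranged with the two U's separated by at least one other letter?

Total arrangements of UFYFUFFK: 8!/(4!·2!) = 840.
If the two U's are adjacent, glue them into one block, leaving 7 items to arrange: (7)!/(4!) = 210 ways.
Hence 840 − 210 = 630.

630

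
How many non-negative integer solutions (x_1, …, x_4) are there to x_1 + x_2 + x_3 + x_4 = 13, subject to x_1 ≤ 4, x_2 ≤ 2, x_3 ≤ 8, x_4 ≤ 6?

Ignoring the caps, the number of non-negative solutions to x_1+…+x_4 = 13 is C(16,3) = 560.
Subtract solutions that violate a single cap (substitute x_i' = x_i − (cap_i+1)): x_1 ≥ 5 gives C(11,3) = 165; x_2 ≥ 3 gives C(13,3) = 286; x_3 ≥ 9 gives C(7,3) = 35; x_4 ≥ 7 gives C(9,3) = 84. Together 570.
Add back pairs where two caps are both exceeded: 56 + 0 + 4 + 4 + 20 + 0 = 84.
By inclusion–exclusion the count is 560 − 570 + 84 = 74.

74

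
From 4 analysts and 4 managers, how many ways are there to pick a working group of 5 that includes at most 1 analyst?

Split by how many analysts are chosen (0 through 1).
Sum: C(4,0)·C(4,5) + C(4,1)·C(4,4) = 0 + 4 = 4.

4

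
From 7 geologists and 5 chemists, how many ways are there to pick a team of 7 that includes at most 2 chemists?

246

Split by how many chemists are chosen (0 through 2).
Sum: C(5,0)·C(7,7) + C(5,1)·C(7,6) + C(5,2)·C(7,5) = 1 + 35 + 210 = 246.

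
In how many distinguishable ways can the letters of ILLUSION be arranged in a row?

Letter multiplicities in ILLUSION: I×2, L×2, N×1, O×1, S×1, U×1.
So there are 8! / (2!·2!) = 10080 distinguishable arrangements.

10080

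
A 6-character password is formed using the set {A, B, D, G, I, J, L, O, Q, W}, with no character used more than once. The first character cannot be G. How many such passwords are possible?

The first character has 10−1 = 9 choices (anything except G).
The remaining 5 characters are filled from the other 9 symbols without repetition: 9 × 8 × 7 × 6 × 5 = 15120.
Total: 9 × 15120 = 136080.

136080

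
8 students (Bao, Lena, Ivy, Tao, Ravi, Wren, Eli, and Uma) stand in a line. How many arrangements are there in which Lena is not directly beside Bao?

Of the 8! = 40320 arrangements, those with Lena and Bao adjacent number 2 × 7! = 10080 (treat the pair as a block with 2 internal orders).
So 40320 − 10080 = 30240 arrangements keep them apart.

30240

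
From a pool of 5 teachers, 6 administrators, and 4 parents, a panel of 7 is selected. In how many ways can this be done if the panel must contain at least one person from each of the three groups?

5949

With no constraint there are C(15,7) = 6435 possible selections.
Subtract selections that omit an entire group: no teachers → C(10,7) = 120; no administrators → C(9,7) = 36; no parents → C(11,7) = 330.
Add back selections omitting two groups (i.e. drawn from a single group): C(5,7) + C(6,7) + C(4,7) = 0.
By inclusion–exclusion: 6435 − 486 + 0 = 5949.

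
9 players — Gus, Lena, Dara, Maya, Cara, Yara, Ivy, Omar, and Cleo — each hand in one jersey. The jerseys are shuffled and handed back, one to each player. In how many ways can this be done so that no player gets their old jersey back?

133496

Count assignments avoiding every fixed point. For any j of the 9 players fixed to their old jersey, the other 9−j can be arranged in (9−j)! ways.
By inclusion–exclusion this is Σ_{j=0}^{9} (−1)^j C(9,j)·(9−j)!.
Computing: 362880 − 362880 + 181440 − 60480 + 15120 − 3024 + 504 − 72 + 9 − 1 = 133496.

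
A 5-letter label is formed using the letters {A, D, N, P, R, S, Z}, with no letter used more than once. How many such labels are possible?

2520

This is a permutation of 5 out of 7: P(7,5) = 7!/2!.
That product is 7 × 6 × 5 × 4 × 3 = 2520.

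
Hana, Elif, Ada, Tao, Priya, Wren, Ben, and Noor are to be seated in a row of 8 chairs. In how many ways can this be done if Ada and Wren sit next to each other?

10080

Treat {Ada, Wren} as a single unit. There are 7 units to order, and the pair itself can be ordered 2 ways.
That gives 2 × 7! = 2 × 5040 = 10080.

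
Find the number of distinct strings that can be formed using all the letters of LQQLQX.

60

Letter multiplicities in LQQLQX: L×2, Q×3, X×1.
So there are 6! / (3!·2!) = 60 distinguishable arrangements.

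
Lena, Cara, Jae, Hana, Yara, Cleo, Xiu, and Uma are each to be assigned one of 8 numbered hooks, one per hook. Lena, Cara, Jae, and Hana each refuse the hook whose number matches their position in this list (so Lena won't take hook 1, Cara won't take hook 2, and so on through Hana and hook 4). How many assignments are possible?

24024

Let Aᵢ (for 1 ≤ i ≤ 4) be the placements that put person i in their forbidden hook. Any j of these fix j positions, leaving (8−j)! ways to fill the rest, and there are C(4,j) ways to pick which j.
By inclusion–exclusion, the number of valid placements is Σ_{j=0}^{4} (−1)^j C(4,j)·(8−j)!.
Computing: 40320 − 20160 + 4320 − 480 + 24 = 24024.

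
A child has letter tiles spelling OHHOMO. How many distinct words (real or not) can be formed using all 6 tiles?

The 6 letters of OHHOMO have repeats: H appearing twice and O appearing 3 times.
Dividing 6! = 720 by 3!·2! = 12 for the repeated letters gives 60.

60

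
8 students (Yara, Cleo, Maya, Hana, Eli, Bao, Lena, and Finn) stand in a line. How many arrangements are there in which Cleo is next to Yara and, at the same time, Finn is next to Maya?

2880

Treat {Cleo,Yara} as one block (2 orders) and {Finn,Maya} as another (2 orders).
That leaves 6 units to arrange: 2 × 2 × 6! = 4 × 720 = 2880.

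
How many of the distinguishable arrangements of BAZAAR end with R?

20

Fix R in the last position and arrange the remaining 5 letters.
Those 5 letters have A appearing 3 times, giving (5)!/(3!) = 20.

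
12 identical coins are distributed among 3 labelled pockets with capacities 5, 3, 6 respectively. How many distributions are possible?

6

Without the upper bounds there are C(14,2) = 91 ways to split 12 among 3 pockets.
Subtract solutions that violate a single cap (substitute x_i' = x_i − (cap_i+1)): x_1 ≥ 6 gives C(8,2) = 28; x_2 ≥ 4 gives C(10,2) = 45; x_3 ≥ 7 gives C(7,2) = 21. Together 94.
Add back pairs where two caps are both exceeded: 6 + 0 + 3 = 9.
By inclusion–exclusion the count is 91 − 94 + 9 = 6.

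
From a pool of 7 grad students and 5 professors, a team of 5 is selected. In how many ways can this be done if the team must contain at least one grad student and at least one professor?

770

With no constraint there are C(12,5) = 792 possible selections.
Subtract selections that omit an entire group: no grad students → C(5,5) = 1; no professors → C(7,5) = 21.
Both groups omitted at once is impossible, so 792 − 22 = 770.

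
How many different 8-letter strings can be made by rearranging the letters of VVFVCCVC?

280

Letter multiplicities in VVFVCCVC: C×3, F×1, V×4.
Dividing 8! = 40320 by 4!·3! = 144 for the repeated letters gives 280.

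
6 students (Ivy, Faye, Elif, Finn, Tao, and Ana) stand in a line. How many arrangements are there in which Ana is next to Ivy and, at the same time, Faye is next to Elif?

96

Treat {Ana,Ivy} as one block (2 orders) and {Faye,Elif} as another (2 orders).
That leaves 4 units to arrange: 2 × 2 × 4! = 4 × 24 = 96.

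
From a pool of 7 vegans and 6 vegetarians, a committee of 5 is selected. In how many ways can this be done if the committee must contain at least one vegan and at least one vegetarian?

1260

Unrestricted: C(13,5) = 1287 ways to pick any 5 of the 13.
Subtract selections that omit an entire group: no vegans → C(6,5) = 6; no vegetarians → C(7,5) = 21.
Both groups omitted at once is impossible, so 1287 − 27 = 1260.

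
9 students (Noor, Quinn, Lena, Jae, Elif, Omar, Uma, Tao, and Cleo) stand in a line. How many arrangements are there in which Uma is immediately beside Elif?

80640

Place the 7 others and the Uma-Elif pair as 8 objects in a line; the pair has 2 internal arrangements.
That gives 2 × 8! = 2 × 40320 = 80640.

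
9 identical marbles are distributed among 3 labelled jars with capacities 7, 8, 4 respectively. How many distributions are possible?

Ignoring the caps, the number of non-negative solutions to x_1+…+x_3 = 9 is C(11,2) = 55.
Subtract solutions that violate a single cap (substitute x_i' = x_i − (cap_i+1)): x_1 ≥ 8 gives C(3,2) = 3; x_2 ≥ 9 gives C(2,2) = 1; x_3 ≥ 5 gives C(6,2) = 15. Together 19.
No two caps can be exceeded simultaneously, so the pair terms are all 0.
By inclusion–exclusion the count is 55 − 19 + 0 = 36.

36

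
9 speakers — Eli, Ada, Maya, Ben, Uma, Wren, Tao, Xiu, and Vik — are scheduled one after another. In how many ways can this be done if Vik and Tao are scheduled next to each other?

80640

Glue Vik and Tao into one block (2 internal orders), leaving 8 units to arrange in a row.
So the count is 2·(8)! = 80640.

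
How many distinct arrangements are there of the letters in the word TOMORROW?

3360

TOMORROW has 8 letters with O appearing 3 times and R appearing twice.
Dividing 8! = 40320 by 3!·2! = 12 for the repeated letters gives 3360.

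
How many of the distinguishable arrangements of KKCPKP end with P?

20

Fix P in the last position and arrange the remaining 5 letters.
Those 5 letters have K appearing 3 times, giving (5)!/(3!) = 20.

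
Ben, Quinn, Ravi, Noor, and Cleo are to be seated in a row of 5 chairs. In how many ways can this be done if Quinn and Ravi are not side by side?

72

Of the 5! = 120 arrangements, those with Quinn and Ravi adjacent number 2 × 4! = 48 (treat the pair as a block with 2 internal orders).
Complementary counting: 120 − 48 = 72.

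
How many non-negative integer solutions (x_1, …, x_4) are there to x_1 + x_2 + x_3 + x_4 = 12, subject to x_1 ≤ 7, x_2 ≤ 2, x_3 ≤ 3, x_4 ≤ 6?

54

Ignoring the caps, the number of non-negative solutions to x_1+…+x_4 = 12 is C(15,3) = 455.
Subtract solutions that violate a single cap (substitute x_i' = x_i − (cap_i+1)): x_1 ≥ 8 gives C(7,3) = 35; x_2 ≥ 3 gives C(12,3) = 220; x_3 ≥ 4 gives C(11,3) = 165; x_4 ≥ 7 gives C(8,3) = 56. Together 476.
Add back pairs where two caps are both exceeded: 4 + 1 + 0 + 56 + 10 + 4 = 75.
By inclusion–exclusion the count is 455 − 476 + 75 = 54.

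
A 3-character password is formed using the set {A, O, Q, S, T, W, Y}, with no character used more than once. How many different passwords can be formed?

210

This is a permutation of 3 out of 7: P(7,3) = 7!/4!.
7 × 6 × 5 = 210.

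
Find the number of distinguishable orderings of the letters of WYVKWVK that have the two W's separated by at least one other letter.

450

There are 7!/(2!·2!·2!) = 630 arrangements of WYVKWVK in total.
Arrangements with the W's together: treat WW as one letter, giving (6)!/(2!·2!) = 180.
Hence 630 − 180 = 450.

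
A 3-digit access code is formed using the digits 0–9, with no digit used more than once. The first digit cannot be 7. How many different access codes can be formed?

648

The first digit has 10−1 = 9 choices (anything except 7).
The remaining 2 digits are filled from the other 9 symbols without repetition: 9 × 8 = 72.
Total: 9 × 72 = 648.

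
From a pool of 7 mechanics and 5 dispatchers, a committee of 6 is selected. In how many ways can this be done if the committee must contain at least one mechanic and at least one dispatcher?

Total 6-person selections from all 12: C(12,6) = 924.
Subtract selections that omit an entire group: no mechanics → C(5,6) = 0; no dispatchers → C(7,6) = 7.
Both groups omitted at once is impossible, so 924 − 7 = 917.

917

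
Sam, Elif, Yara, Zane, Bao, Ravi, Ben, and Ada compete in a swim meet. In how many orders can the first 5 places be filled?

There are 8 choices for 1st place, 7 for 2nd, and so on down to 4 for position 5.
That gives 8 × 7 × 6 × 5 × 4 = 6720.

6720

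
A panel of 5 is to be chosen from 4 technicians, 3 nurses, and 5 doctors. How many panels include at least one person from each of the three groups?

590

Unrestricted: C(12,5) = 792 ways to pick any 5 of the 12.
Subtract selections that omit an entire group: no technicians → C(8,5) = 56; no nurses → C(9,5) = 126; no doctors → C(7,5) = 21.
Add back selections omitting two groups (i.e. drawn from a single group): C(4,5) + C(3,5) + C(5,5) = 1.
By inclusion–exclusion: 792 − 203 + 1 = 590.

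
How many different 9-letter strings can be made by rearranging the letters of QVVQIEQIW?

Letter multiplicities in QVVQIEQIW: E×1, I×2, Q×3, V×2, W×1.
Dividing 9! = 362880 by 3!·2!·2! = 24 for the repeated letters gives 15120.

15120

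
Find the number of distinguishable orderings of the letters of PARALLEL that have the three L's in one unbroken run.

Treat the 3 copies of L as a single block. The multiset to arrange is then {LLL, A, A, E, P, R}, 6 items in all.
That gives (6)!/(2!) = 360 arrangements.

360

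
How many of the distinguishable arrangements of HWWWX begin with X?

4

With the first slot taken by X, it remains to arrange the other 4 letters (HWWW).
Those 4 letters have W appearing 3 times, giving (4)!/(3!) = 4.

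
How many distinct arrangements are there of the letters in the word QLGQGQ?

The 6 letters of QLGQGQ have repeats: G appearing twice and Q appearing 3 times.
Dividing 6! = 720 by 3!·2! = 12 for the repeated letters gives 60.

60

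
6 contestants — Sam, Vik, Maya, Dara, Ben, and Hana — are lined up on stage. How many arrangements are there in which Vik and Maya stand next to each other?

240

Place the 4 others and the Vik-Maya pair as 5 objects in a line; the pair has 2 internal arrangements.
So the count is 2·(5)! = 240.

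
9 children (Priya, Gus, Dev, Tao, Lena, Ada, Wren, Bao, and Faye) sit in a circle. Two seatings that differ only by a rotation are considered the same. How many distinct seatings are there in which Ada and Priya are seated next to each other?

10080

Glue Ada and Priya into a block (2 internal orders). Seating 8 units around a circle gives (7)! arrangements.
So 2 × (7)! = 2 × 5040 = 10080.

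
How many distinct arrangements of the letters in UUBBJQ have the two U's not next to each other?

There are 6!/(2!·2!) = 180 arrangements of UUBBJQ in total.
If the two U's are adjacent, glue them into one block, leaving 5 items to arrange: (5)!/(2!) = 60 ways.
Subtracting, 180 − 60 = 120 arrangements keep the U's apart.

120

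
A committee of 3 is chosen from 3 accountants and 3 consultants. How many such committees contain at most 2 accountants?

19

Split by how many accountants are chosen (0 through 2).
Sum: C(3,0)·C(3,3) + C(3,1)·C(3,2) + C(3,2)·C(3,1) = 1 + 9 + 9 = 19.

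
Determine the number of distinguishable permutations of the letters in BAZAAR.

120

The 6 letters of BAZAAR have repeats: A appearing 3 times.
The number of distinct arrangements is 6!/(3!) = 720/6 = 120.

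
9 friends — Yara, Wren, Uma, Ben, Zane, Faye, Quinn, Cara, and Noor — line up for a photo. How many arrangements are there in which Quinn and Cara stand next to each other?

Place the 7 others and the Quinn-Cara pair as 8 objects in a line; the pair has 2 internal arrangements.
So the count is 2·(8)! = 80640.

80640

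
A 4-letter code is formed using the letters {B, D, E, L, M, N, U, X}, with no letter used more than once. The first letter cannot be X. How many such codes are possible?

The first letter has 8−1 = 7 choices (anything except X).
The remaining 3 letters are filled from the other 7 symbols without repetition: 7 × 6 × 5 = 210.
Total: 7 × 210 = 1470.

1470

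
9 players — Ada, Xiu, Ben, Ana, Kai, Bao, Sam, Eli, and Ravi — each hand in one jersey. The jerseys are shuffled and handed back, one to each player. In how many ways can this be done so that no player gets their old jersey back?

Let Aᵢ be the assignments in which player i gets their old jersey. We want the size of the complement of A₁∪…∪A_9.
By inclusion–exclusion this is Σ_{j=0}^{9} (−1)^j C(9,j)·(9−j)!.
Computing: 362880 − 362880 + 181440 − 60480 + 15120 − 3024 + 504 − 72 + 9 − 1 = 133496.

133496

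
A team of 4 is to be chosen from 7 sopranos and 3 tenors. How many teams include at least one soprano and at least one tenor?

175

With no constraint there are C(10,4) = 210 possible selections.
Subtract selections that omit an entire group: no sopranos → C(3,4) = 0; no tenors → C(7,4) = 35.
Both groups omitted at once is impossible, so 210 − 35 = 175.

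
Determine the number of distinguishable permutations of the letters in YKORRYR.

The 7 letters of YKORRYR have repeats: R appearing 3 times and Y appearing twice.
So there are 7! / (3!·2!) = 420 distinguishable arrangements.

420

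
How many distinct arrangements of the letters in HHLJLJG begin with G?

With the first slot taken by G, it remains to arrange the other 6 letters (HHLJLJ).
Those 6 letters have H appearing twice, J appearing twice, and L appearing twice, giving (6)!/(2!·2!·2!) = 90.

90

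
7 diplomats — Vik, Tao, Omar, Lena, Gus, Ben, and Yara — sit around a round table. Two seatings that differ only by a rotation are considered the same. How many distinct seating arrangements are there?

Around a circle, 7 distinct people have 7!/7 = (6)! = 720 rotationally distinct seatings.

720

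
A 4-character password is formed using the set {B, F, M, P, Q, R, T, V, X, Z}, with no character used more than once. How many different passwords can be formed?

5040

With no repetition, fill the 4 characters in order: 10 choices, then 9, down to 7.
That product is 10 × 9 × 8 × 7 = 5040.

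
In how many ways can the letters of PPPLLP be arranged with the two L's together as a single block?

Treat the 2 copies of L as a single block. The multiset to arrange is then {LL, P, P, P, P}, 5 items in all.
That gives (5)!/(4!) = 5 arrangements.

5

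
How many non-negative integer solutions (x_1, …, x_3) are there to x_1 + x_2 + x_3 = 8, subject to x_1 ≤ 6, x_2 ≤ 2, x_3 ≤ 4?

12

By stars and bars, unrestricted non-negative solutions to x_1+…+x_3 = 8 number C(8+2,2) = 45.
Subtract solutions that violate a single cap (substitute x_i' = x_i − (cap_i+1)): x_1 ≥ 7 gives C(3,2) = 3; x_2 ≥ 3 gives C(7,2) = 21; x_3 ≥ 5 gives C(5,2) = 10. Together 34.
Add back pairs where two caps are both exceeded: 0 + 0 + 1 = 1.
By inclusion–exclusion the count is 45 − 34 + 1 = 12.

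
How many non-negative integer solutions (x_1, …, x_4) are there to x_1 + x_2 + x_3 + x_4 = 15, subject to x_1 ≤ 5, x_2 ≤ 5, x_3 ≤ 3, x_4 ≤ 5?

20

Without the upper bounds there are C(18,3) = 816 ways to split 15 among 4 variables.
Subtract solutions that violate a single cap (substitute x_i' = x_i − (cap_i+1)): x_1 ≥ 6 gives C(12,3) = 220; x_2 ≥ 6 gives C(12,3) = 220; x_3 ≥ 4 gives C(14,3) = 364; x_4 ≥ 6 gives C(12,3) = 220. Together 1024.
Add back pairs where two caps are both exceeded: 20 + 56 + 20 + 56 + 20 + 56 = 228.
By inclusion–exclusion the count is 816 − 1024 + 228 = 20.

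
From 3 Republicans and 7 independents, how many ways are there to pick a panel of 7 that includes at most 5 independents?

Split by how many independents are chosen (0 through 5).
Sum: C(7,0)·C(3,7) + C(7,1)·C(3,6) + C(7,2)·C(3,5) + C(7,3)·C(3,4) + C(7,4)·C(3,3) + C(7,5)·C(3,2) = 0 + 0 + 0 + 0 + 35 + 63 = 98.

98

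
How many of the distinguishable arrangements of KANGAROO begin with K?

1260

Fix K in the first position and arrange the remaining 7 letters.
Those 7 letters have A appearing twice and O appearing twice, giving (7)!/(2!·2!) = 1260.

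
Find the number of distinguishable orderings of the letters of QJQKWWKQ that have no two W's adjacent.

1260

There are 8!/(3!·2!·2!) = 1680 arrangements of QJQKWWKQ in total.
If the two W's are adjacent, glue them into one block, leaving 7 items to arrange: (7)!/(3!·2!) = 420 ways.
Hence 1680 − 420 = 1260.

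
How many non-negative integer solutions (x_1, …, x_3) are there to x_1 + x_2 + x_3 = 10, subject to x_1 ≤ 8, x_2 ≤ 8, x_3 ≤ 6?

50

Without the upper bounds there are C(12,2) = 66 ways to split 10 among 3 variables.
Subtract solutions that violate a single cap (substitute x_i' = x_i − (cap_i+1)): x_1 ≥ 9 gives C(3,2) = 3; x_2 ≥ 9 gives C(3,2) = 3; x_3 ≥ 7 gives C(5,2) = 10. Together 16.
No two caps can be exceeded simultaneously, so the pair terms are all 0.
By inclusion–exclusion the count is 66 − 16 + 0 = 50.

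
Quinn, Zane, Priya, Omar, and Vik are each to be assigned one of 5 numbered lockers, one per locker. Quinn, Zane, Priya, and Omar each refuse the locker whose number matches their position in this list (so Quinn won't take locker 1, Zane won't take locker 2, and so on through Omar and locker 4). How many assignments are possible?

Let Aᵢ (for 1 ≤ i ≤ 4) be the placements that put person i in their forbidden locker. Any j of these fix j positions, leaving (5−j)! ways to fill the rest, and there are C(4,j) ways to pick which j.
By inclusion–exclusion, the number of valid placements is Σ_{j=0}^{4} (−1)^j C(4,j)·(5−j)!.
Computing: 120 − 96 + 36 − 8 + 1 = 53.

53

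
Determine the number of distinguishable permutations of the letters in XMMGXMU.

XMMGXMU has 7 letters with M appearing 3 times and X appearing twice.
The number of distinct arrangements is 7!/(3!·2!) = 5040/12 = 420.

420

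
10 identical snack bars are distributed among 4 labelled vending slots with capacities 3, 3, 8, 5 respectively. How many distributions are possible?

91

Ignoring the caps, the number of non-negative solutions to x_1+…+x_4 = 10 is C(13,3) = 286.
Subtract solutions that violate a single cap (substitute x_i' = x_i − (cap_i+1)): x_1 ≥ 4 gives C(9,3) = 84; x_2 ≥ 4 gives C(9,3) = 84; x_3 ≥ 9 gives C(4,3) = 4; x_4 ≥ 6 gives C(7,3) = 35. Together 207.
Add back pairs where two caps are both exceeded: 10 + 0 + 1 + 0 + 1 + 0 = 12.
By inclusion–exclusion the count is 286 − 207 + 12 = 91.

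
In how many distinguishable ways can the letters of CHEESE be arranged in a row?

120

Letter multiplicities in CHEESE: C×1, E×3, H×1, S×1.
The number of distinct arrangements is 6!/(3!) = 720/6 = 120.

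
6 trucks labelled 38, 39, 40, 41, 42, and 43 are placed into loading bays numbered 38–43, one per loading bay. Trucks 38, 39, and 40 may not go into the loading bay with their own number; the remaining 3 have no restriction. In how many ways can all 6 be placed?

Let Aᵢ (for i ∈ {38, 39, 40}) be the placements that put truck i in its forbidden loading bay. Any j of these fix j positions, leaving (6−j)! ways to fill the rest, and there are C(3,j) ways to pick which j.
By inclusion–exclusion, the number of valid placements is Σ_{j=0}^{3} (−1)^j C(3,j)·(6−j)!.
Computing: 720 − 360 + 72 − 6 = 426.

426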